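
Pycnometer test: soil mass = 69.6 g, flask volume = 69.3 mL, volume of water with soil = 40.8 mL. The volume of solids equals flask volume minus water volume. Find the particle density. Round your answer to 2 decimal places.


Step 1: Volume of solids = flask volume - water volume with soil
Step 2: V_solids = 69.3 - 40.8 = 28.5 mL
Step 3: Particle density = mass / V_solids = 69.6 / 28.5 = 2.44 g/cm^3

2.44


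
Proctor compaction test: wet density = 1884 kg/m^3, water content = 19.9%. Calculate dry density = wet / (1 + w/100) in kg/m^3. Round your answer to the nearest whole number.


Step 1: Dry density = wet density / (1 + w/100)
Step 2: Dry density = 1884 / (1 + 19.9/100)
Step 3: Dry density = 1884 / 1.199
Step 4: Dry density = 1571 kg/m^3

1571


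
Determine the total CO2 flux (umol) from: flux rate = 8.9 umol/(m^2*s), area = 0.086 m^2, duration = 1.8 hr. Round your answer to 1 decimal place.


Step 1: Convert time to seconds: 1.8 hr * 3600 = 6480.0 s
Step 2: Total = flux * area * time_s
Step 3: Total = 8.9 * 0.086 * 6480.0
Step 4: Total = 4959.8 umol

4959.8


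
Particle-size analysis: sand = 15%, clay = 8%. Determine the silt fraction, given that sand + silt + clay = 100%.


Step 1: sand + silt + clay = 100%
Step 2: silt = 100 - sand - clay
Step 3: silt = 100 - 15 - 8
Step 4: silt = 77%

77


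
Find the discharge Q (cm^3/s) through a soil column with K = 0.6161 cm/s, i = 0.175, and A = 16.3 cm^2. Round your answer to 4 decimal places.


Step 1: Apply Darcy's law: Q = K * i * A
Step 2: Q = 0.6161 * 0.175 * 16.3
Step 3: Q = 1.7574 cm^3/s

1.7574


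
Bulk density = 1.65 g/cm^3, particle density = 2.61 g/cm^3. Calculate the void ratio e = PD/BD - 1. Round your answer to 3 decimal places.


Step 1: e = PD / BD - 1
Step 2: e = 2.61 / 1.65 - 1
Step 3: e = 1.58182 - 1
Step 4: e = 0.582

0.582


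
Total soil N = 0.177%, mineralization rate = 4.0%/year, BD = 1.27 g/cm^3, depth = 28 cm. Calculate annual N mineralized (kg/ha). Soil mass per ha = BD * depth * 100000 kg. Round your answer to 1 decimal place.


Step 1: Soil mass per ha = BD * depth * 100000 = 1.27 * 28 * 100000 = 3556000 kg
Step 2: Total N pool = soil mass * N%/100 = 3556000 * 0.177/100 = 6294.12 kg/ha
Step 3: N mineralized = N pool * rate%/100 = 6294.12 * 4.0/100 = 251.8 kg/ha/yr

251.8


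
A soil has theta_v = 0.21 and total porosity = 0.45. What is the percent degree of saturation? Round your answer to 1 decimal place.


Step 1: S = 100 * theta_v / n
Step 2: S = 100 * 0.21 / 0.45
Step 3: S = 46.7%

46.7


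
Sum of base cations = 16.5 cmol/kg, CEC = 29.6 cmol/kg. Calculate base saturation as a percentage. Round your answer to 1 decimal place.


Step 1: BS = 100 * (sum of bases) / CEC
Step 2: BS = 100 * 16.5 / 29.6
Step 3: BS = 55.7%

55.7


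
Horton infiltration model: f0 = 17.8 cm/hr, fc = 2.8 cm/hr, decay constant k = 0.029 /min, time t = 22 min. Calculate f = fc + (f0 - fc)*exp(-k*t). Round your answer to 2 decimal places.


Step 1: f = fc + (f0 - fc) * exp(-k * t)
Step 2: exp(-0.029 * 22) = 0.528348
Step 3: f = 2.8 + (17.8 - 2.8) * 0.528348
Step 4: f = 2.8 + 15.0 * 0.528348
Step 5: f = 10.73 cm/hr

10.73


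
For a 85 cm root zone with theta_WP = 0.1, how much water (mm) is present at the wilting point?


Step 1: Water (mm) = theta_WP * depth * 10
Step 2: Water = 0.1 * 85 * 10
Step 3: Water = 85.0 mm

85.0


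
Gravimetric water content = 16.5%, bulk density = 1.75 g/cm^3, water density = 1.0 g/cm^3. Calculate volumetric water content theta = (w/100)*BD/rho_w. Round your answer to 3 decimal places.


Step 1: theta = (w / 100) * BD / rho_w
Step 2: theta = (16.5 / 100) * 1.75 / 1.0
Step 3: theta = 0.165 * 1.75
Step 4: theta = 0.289

0.289


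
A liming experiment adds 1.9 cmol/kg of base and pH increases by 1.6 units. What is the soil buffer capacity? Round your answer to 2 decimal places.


Step 1: BC = change in base / change in pH
Step 2: BC = 1.9 / 1.6
Step 3: BC = 1.19 cmol/(kg*pH unit)

1.19


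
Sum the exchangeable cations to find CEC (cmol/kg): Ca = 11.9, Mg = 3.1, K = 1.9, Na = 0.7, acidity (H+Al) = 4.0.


Step 1: CEC = Ca + Mg + K + Na + (H+Al)
Step 2: CEC = 11.9 + 3.1 + 1.9 + 0.7 + 4.0
Step 3: CEC = 21.6 cmol/kg

21.6


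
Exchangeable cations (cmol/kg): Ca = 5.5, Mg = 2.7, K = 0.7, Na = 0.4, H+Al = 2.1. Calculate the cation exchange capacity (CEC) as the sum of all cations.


Step 1: CEC = Ca + Mg + K + Na + (H+Al)
Step 2: CEC = 5.5 + 2.7 + 0.7 + 0.4 + 2.1
Step 3: CEC = 11.4 cmol/kg

11.4


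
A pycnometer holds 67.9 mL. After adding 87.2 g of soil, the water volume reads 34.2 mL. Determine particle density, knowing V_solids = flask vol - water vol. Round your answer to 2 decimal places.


Step 1: Volume of solids = flask volume - water volume with soil
Step 2: V_solids = 67.9 - 34.2 = 33.7 mL
Step 3: Particle density = mass / V_solids = 87.2 / 33.7 = 2.59 g/cm^3

2.59


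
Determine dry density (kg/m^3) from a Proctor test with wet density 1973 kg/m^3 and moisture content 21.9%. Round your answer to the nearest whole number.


Step 1: Dry density = wet density / (1 + w/100)
Step 2: Dry density = 1973 / (1 + 21.9/100)
Step 3: Dry density = 1973 / 1.219
Step 4: Dry density = 1619 kg/m^3

1619


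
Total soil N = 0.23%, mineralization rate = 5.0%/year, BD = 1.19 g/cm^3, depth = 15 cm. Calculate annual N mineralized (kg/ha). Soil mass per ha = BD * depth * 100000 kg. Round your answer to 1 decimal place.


Step 1: Soil mass per ha = BD * depth * 100000 = 1.19 * 15 * 100000 = 1785000 kg
Step 2: Total N pool = soil mass * N%/100 = 1785000 * 0.23/100 = 4105.5 kg/ha
Step 3: N mineralized = N pool * rate%/100 = 4105.5 * 5.0/100 = 205.3 kg/ha/yr

205.3


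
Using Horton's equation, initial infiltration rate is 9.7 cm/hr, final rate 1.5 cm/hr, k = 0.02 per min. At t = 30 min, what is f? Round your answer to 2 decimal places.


Step 1: f = fc + (f0 - fc) * exp(-k * t)
Step 2: exp(-0.02 * 30) = 0.548812
Step 3: f = 1.5 + (9.7 - 1.5) * 0.548812
Step 4: f = 1.5 + 8.2 * 0.548812
Step 5: f = 6.0 cm/hr

6.0


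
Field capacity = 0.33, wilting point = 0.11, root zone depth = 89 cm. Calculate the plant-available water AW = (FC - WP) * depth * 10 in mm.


Step 1: Available water = (FC - WP) * depth * 10
Step 2: AW = (0.33 - 0.11) * 89 * 10
Step 3: AW = 0.22 * 89 * 10
Step 4: AW = 195.8 mm

195.8


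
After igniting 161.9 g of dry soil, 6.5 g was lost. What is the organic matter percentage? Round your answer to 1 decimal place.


Step 1: OM% = 100 * LOI / sample mass
Step 2: OM = 100 * 6.5 / 161.9
Step 3: OM = 4.0%

4.0


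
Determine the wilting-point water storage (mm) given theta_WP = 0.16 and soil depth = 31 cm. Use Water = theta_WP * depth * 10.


Step 1: Water (mm) = theta_WP * depth * 10
Step 2: Water = 0.16 * 31 * 10
Step 3: Water = 49.6 mm

49.6


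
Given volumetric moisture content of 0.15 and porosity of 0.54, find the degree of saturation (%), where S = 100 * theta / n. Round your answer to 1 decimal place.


Step 1: S = 100 * theta_v / n
Step 2: S = 100 * 0.15 / 0.54
Step 3: S = 27.8%

27.8


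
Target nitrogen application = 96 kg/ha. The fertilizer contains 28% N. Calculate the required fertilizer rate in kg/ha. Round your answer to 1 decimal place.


Step 1: Fertilizer rate = target N / (N content / 100)
Step 2: Rate = 96 / (28 / 100)
Step 3: Rate = 96 / 0.28
Step 4: Rate = 342.9 kg/ha

342.9


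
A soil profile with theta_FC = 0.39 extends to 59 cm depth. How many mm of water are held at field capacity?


Step 1: Water (mm) = theta_FC * depth (cm) * 10
Step 2: Water = 0.39 * 59 * 10
Step 3: Water = 230.1 mm

230.1


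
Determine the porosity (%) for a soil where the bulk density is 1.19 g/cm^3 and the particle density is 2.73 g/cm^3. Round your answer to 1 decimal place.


Step 1: Formula: n = 100 * (1 - BD / PD)
Step 2: n = 100 * (1 - 1.19 / 2.73)
Step 3: n = 100 * (1 - 0.4359)
Step 4: n = 56.4%

56.4


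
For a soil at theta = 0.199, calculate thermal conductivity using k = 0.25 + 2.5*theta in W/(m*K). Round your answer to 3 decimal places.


Step 1: k = 0.25 + 2.5 * theta
Step 2: k = 0.25 + 2.5 * 0.199
Step 3: k = 0.25 + 0.498
Step 4: k = 0.748 W/(m*K)

0.748


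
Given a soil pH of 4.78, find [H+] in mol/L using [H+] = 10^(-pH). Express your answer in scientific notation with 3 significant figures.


Step 1: [H+] = 10^(-pH)
Step 2: [H+] = 10^(-4.78)
Step 3: [H+] = 1.66e-05 mol/L

1.66e-05


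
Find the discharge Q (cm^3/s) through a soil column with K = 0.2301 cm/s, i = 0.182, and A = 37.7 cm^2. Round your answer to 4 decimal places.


Step 1: Apply Darcy's law: Q = K * i * A
Step 2: Q = 0.2301 * 0.182 * 37.7
Step 3: Q = 1.5788 cm^3/s

1.5788


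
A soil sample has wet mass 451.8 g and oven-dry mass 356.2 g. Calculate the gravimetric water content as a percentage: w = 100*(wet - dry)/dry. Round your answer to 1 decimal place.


Step 1: Water mass = wet - dry = 451.8 - 356.2 = 95.6 g
Step 2: w = 100 * water mass / dry mass
Step 3: w = 100 * 95.6 / 356.2 = 26.8%

26.8


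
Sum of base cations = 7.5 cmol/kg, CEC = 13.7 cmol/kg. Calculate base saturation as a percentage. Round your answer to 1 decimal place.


Step 1: BS = 100 * (sum of bases) / CEC
Step 2: BS = 100 * 7.5 / 13.7
Step 3: BS = 54.7%

54.7


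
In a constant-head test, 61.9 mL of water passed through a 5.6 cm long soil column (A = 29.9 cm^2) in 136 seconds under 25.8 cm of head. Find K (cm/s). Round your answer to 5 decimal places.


Step 1: K = Q * L / (A * t * h)
Step 2: Numerator = 61.9 * 5.6 = 346.64
Step 3: Denominator = 29.9 * 136 * 25.8 = 104913.12
Step 4: K = 346.64 / 104913.12 = 0.0033 cm/s

0.0033


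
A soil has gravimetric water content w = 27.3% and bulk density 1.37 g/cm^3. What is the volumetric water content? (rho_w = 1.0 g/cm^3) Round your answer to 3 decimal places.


Step 1: theta = (w / 100) * BD / rho_w
Step 2: theta = (27.3 / 100) * 1.37 / 1.0
Step 3: theta = 0.273 * 1.37
Step 4: theta = 0.374

0.374


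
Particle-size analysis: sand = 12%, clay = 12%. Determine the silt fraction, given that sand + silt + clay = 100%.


Step 1: sand + silt + clay = 100%
Step 2: silt = 100 - sand - clay
Step 3: silt = 100 - 12 - 12
Step 4: silt = 76%

76


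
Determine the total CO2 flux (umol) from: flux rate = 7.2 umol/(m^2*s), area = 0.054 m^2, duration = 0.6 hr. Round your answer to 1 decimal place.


Step 1: Convert time to seconds: 0.6 hr * 3600 = 2160.0 s
Step 2: Total = flux * area * time_s
Step 3: Total = 7.2 * 0.054 * 2160.0
Step 4: Total = 839.8 umol

839.8


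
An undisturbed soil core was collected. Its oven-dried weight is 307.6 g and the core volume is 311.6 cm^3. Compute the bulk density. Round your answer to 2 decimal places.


Step 1: Identify the formula: BD = dry mass / volume
Step 2: Substitute values: BD = 307.6 / 311.6
Step 3: BD = 0.99 g/cm^3

0.99


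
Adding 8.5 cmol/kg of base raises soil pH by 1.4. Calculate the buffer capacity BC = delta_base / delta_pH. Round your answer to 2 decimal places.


Step 1: BC = change in base / change in pH
Step 2: BC = 8.5 / 1.4
Step 3: BC = 6.07 cmol/(kg*pH unit)

6.07


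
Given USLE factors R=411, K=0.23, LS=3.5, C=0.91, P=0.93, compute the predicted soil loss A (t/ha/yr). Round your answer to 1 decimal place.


Step 1: A = R * K * LS * C * P
Step 2: R * K = 411 * 0.23 = 94.53
Step 3: (R*K) * LS = 94.53 * 3.5 = 330.855
Step 4: * C * P = 330.855 * 0.91 * 0.93 = 280.0
Step 5: A = 280.0 t/(ha*yr)

280.0


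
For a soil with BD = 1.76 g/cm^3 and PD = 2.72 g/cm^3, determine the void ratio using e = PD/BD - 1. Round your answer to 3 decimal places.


Step 1: e = PD / BD - 1
Step 2: e = 2.72 / 1.76 - 1
Step 3: e = 1.54545 - 1
Step 4: e = 0.545

0.545


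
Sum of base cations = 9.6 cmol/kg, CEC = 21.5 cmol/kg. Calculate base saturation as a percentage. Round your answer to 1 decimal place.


Step 1: BS = 100 * (sum of bases) / CEC
Step 2: BS = 100 * 9.6 / 21.5
Step 3: BS = 44.7%

44.7


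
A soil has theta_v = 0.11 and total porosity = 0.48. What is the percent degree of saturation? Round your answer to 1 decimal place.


Step 1: S = 100 * theta_v / n
Step 2: S = 100 * 0.11 / 0.48
Step 3: S = 22.9%

22.9


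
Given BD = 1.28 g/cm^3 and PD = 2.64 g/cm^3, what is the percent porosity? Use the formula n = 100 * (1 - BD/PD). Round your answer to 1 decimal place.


Step 1: Formula: n = 100 * (1 - BD / PD)
Step 2: n = 100 * (1 - 1.28 / 2.64)
Step 3: n = 100 * (1 - 0.48485)
Step 4: n = 51.5%

51.5


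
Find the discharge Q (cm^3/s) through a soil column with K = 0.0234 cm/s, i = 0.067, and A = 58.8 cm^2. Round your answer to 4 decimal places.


Step 1: Apply Darcy's law: Q = K * i * A
Step 2: Q = 0.0234 * 0.067 * 58.8
Step 3: Q = 0.0922 cm^3/s

0.0922


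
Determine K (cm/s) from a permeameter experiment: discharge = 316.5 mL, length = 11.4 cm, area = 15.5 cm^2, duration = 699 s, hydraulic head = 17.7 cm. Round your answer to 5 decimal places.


Step 1: K = Q * L / (A * t * h)
Step 2: Numerator = 316.5 * 11.4 = 3608.1
Step 3: Denominator = 15.5 * 699 * 17.7 = 191770.65
Step 4: K = 3608.1 / 191770.65 = 0.01881 cm/s

0.01881


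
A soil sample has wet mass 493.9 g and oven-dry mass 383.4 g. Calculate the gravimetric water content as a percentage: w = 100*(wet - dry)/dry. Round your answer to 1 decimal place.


Step 1: Water mass = wet - dry = 493.9 - 383.4 = 110.5 g
Step 2: w = 100 * water mass / dry mass
Step 3: w = 100 * 110.5 / 383.4 = 28.8%

28.8


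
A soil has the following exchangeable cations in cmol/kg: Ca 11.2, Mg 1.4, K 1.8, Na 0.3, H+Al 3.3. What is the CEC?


Step 1: CEC = Ca + Mg + K + Na + (H+Al)
Step 2: CEC = 11.2 + 1.4 + 1.8 + 0.3 + 3.3
Step 3: CEC = 18.0 cmol/kg

18.0


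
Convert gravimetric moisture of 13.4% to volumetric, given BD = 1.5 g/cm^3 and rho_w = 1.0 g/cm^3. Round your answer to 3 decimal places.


Step 1: theta = (w / 100) * BD / rho_w
Step 2: theta = (13.4 / 100) * 1.5 / 1.0
Step 3: theta = 0.134 * 1.5
Step 4: theta = 0.201

0.201


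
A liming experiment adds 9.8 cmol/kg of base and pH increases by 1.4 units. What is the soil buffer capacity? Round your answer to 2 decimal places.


Step 1: BC = change in base / change in pH
Step 2: BC = 9.8 / 1.4
Step 3: BC = 7.0 cmol/(kg*pH unit)

7.0


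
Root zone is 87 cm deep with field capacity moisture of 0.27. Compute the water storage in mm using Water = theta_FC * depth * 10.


Step 1: Water (mm) = theta_FC * depth (cm) * 10
Step 2: Water = 0.27 * 87 * 10
Step 3: Water = 234.9 mm

234.9


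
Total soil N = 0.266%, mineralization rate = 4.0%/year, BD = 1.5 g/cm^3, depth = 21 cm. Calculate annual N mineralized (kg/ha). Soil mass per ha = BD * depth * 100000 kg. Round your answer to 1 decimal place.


Step 1: Soil mass per ha = BD * depth * 100000 = 1.5 * 21 * 100000 = 3150000 kg
Step 2: Total N pool = soil mass * N%/100 = 3150000 * 0.266/100 = 8379.0 kg/ha
Step 3: N mineralized = N pool * rate%/100 = 8379.0 * 4.0/100 = 335.2 kg/ha/yr

335.2


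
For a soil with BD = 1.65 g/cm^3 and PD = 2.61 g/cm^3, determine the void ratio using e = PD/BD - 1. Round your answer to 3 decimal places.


Step 1: e = PD / BD - 1
Step 2: e = 2.61 / 1.65 - 1
Step 3: e = 1.58182 - 1
Step 4: e = 0.582

0.582


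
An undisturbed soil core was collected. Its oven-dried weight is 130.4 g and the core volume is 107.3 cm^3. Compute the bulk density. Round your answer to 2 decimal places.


Step 1: Identify the formula: BD = dry mass / volume
Step 2: Substitute values: BD = 130.4 / 107.3
Step 3: BD = 1.22 g/cm^3

1.22


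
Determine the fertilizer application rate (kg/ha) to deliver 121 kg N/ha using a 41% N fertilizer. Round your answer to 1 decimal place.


Step 1: Fertilizer rate = target N / (N content / 100)
Step 2: Rate = 121 / (41 / 100)
Step 3: Rate = 121 / 0.41
Step 4: Rate = 295.1 kg/ha

295.1


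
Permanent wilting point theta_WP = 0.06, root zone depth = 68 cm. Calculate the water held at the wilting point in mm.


Step 1: Water (mm) = theta_WP * depth * 10
Step 2: Water = 0.06 * 68 * 10
Step 3: Water = 40.8 mm

40.8


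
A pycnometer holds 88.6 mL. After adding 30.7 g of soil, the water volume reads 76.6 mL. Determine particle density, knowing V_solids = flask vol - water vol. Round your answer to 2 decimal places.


Step 1: Volume of solids = flask volume - water volume with soil
Step 2: V_solids = 88.6 - 76.6 = 12.0 mL
Step 3: Particle density = mass / V_solids = 30.7 / 12.0 = 2.56 g/cm^3

2.56


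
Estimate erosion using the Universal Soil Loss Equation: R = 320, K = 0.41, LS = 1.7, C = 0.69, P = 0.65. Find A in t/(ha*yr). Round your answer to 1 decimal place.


Step 1: A = R * K * LS * C * P
Step 2: R * K = 320 * 0.41 = 131.2
Step 3: (R*K) * LS = 131.2 * 1.7 = 223.04
Step 4: * C * P = 223.04 * 0.69 * 0.65 = 100.0
Step 5: A = 100.0 t/(ha*yr)

100.0


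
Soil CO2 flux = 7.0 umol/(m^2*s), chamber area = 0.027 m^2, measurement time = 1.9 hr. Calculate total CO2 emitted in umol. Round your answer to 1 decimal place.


Step 1: Convert time to seconds: 1.9 hr * 3600 = 6840.0 s
Step 2: Total = flux * area * time_s
Step 3: Total = 7.0 * 0.027 * 6840.0
Step 4: Total = 1292.8 umol

1292.8


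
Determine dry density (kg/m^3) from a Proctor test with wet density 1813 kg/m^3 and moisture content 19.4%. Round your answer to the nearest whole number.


Step 1: Dry density = wet density / (1 + w/100)
Step 2: Dry density = 1813 / (1 + 19.4/100)
Step 3: Dry density = 1813 / 1.194
Step 4: Dry density = 1518 kg/m^3

1518


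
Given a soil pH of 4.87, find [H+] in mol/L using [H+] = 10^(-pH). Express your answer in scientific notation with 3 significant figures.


Step 1: [H+] = 10^(-pH)
Step 2: [H+] = 10^(-4.87)
Step 3: [H+] = 1.35e-05 mol/L

1.35e-05


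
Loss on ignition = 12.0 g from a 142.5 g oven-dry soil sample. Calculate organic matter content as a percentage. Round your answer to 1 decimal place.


Step 1: OM% = 100 * LOI / sample mass
Step 2: OM = 100 * 12.0 / 142.5
Step 3: OM = 8.4%

8.4


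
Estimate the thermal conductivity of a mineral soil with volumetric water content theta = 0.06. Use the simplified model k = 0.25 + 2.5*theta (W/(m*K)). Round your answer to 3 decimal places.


Step 1: k = 0.25 + 2.5 * theta
Step 2: k = 0.25 + 2.5 * 0.06
Step 3: k = 0.25 + 0.15
Step 4: k = 0.4 W/(m*K)

0.4


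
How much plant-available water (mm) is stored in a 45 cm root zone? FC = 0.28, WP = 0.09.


Step 1: Available water = (FC - WP) * depth * 10
Step 2: AW = (0.28 - 0.09) * 45 * 10
Step 3: AW = 0.19 * 45 * 10
Step 4: AW = 85.5 mm

85.5


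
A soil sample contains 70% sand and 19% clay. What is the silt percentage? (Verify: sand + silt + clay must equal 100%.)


Step 1: sand + silt + clay = 100%
Step 2: silt = 100 - sand - clay
Step 3: silt = 100 - 70 - 19
Step 4: silt = 11%

11


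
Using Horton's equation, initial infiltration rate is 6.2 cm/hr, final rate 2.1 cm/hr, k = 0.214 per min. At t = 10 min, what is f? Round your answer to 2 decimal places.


Step 1: f = fc + (f0 - fc) * exp(-k * t)
Step 2: exp(-0.214 * 10) = 0.117655
Step 3: f = 2.1 + (6.2 - 2.1) * 0.117655
Step 4: f = 2.1 + 4.1 * 0.117655
Step 5: f = 2.58 cm/hr

2.58


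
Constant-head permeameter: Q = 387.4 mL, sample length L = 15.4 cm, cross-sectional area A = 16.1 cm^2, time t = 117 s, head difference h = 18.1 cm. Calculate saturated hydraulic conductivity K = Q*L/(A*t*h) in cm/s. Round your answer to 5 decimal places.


Step 1: K = Q * L / (A * t * h)
Step 2: Numerator = 387.4 * 15.4 = 5965.96
Step 3: Denominator = 16.1 * 117 * 18.1 = 34094.97
Step 4: K = 5965.96 / 34094.97 = 0.17498 cm/s

0.17498


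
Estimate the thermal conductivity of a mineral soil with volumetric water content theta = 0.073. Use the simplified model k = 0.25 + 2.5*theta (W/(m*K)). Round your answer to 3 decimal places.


Step 1: k = 0.25 + 2.5 * theta
Step 2: k = 0.25 + 2.5 * 0.073
Step 3: k = 0.25 + 0.183
Step 4: k = 0.433 W/(m*K)

0.433


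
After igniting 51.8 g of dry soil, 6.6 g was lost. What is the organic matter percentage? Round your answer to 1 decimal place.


Step 1: OM% = 100 * LOI / sample mass
Step 2: OM = 100 * 6.6 / 51.8
Step 3: OM = 12.7%

12.7


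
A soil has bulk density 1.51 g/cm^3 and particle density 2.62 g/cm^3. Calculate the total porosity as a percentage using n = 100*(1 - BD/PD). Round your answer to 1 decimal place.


Step 1: Formula: n = 100 * (1 - BD / PD)
Step 2: n = 100 * (1 - 1.51 / 2.62)
Step 3: n = 100 * (1 - 0.57634)
Step 4: n = 42.4%

42.4


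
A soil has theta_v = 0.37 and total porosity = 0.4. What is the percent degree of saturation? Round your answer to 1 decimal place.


Step 1: S = 100 * theta_v / n
Step 2: S = 100 * 0.37 / 0.4
Step 3: S = 92.5%

92.5


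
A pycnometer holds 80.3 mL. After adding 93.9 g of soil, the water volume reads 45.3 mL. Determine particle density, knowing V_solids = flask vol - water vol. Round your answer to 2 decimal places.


Step 1: Volume of solids = flask volume - water volume with soil
Step 2: V_solids = 80.3 - 45.3 = 35.0 mL
Step 3: Particle density = mass / V_solids = 93.9 / 35.0 = 2.68 g/cm^3

2.68


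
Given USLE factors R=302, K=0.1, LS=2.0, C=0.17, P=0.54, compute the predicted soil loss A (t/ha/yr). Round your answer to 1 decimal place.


Step 1: A = R * K * LS * C * P
Step 2: R * K = 302 * 0.1 = 30.2
Step 3: (R*K) * LS = 30.2 * 2.0 = 60.4
Step 4: * C * P = 60.4 * 0.17 * 0.54 = 5.5
Step 5: A = 5.5 t/(ha*yr)

5.5


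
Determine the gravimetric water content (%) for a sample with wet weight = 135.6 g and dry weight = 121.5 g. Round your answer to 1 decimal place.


Step 1: Water mass = wet - dry = 135.6 - 121.5 = 14.1 g
Step 2: w = 100 * water mass / dry mass
Step 3: w = 100 * 14.1 / 121.5 = 11.6%

11.6


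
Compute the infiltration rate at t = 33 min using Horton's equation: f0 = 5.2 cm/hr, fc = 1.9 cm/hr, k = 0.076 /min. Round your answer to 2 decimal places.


Step 1: f = fc + (f0 - fc) * exp(-k * t)
Step 2: exp(-0.076 * 33) = 0.081431
Step 3: f = 1.9 + (5.2 - 1.9) * 0.081431
Step 4: f = 1.9 + 3.3 * 0.081431
Step 5: f = 2.17 cm/hr

2.17


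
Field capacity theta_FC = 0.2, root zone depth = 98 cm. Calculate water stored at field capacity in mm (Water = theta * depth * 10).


Step 1: Water (mm) = theta_FC * depth (cm) * 10
Step 2: Water = 0.2 * 98 * 10
Step 3: Water = 196.0 mm

196.0


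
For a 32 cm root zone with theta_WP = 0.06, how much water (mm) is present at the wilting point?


Step 1: Water (mm) = theta_WP * depth * 10
Step 2: Water = 0.06 * 32 * 10
Step 3: Water = 19.2 mm

19.2


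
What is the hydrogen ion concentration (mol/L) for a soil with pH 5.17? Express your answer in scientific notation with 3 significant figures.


Step 1: [H+] = 10^(-pH)
Step 2: [H+] = 10^(-5.17)
Step 3: [H+] = 6.76e-06 mol/L

6.76e-06


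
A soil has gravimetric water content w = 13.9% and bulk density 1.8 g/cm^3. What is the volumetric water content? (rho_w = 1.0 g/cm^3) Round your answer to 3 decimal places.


Step 1: theta = (w / 100) * BD / rho_w
Step 2: theta = (13.9 / 100) * 1.8 / 1.0
Step 3: theta = 0.139 * 1.8
Step 4: theta = 0.25

0.25


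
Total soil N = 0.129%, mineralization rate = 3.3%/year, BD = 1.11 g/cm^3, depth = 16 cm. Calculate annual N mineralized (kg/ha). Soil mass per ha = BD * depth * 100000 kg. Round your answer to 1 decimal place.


Step 1: Soil mass per ha = BD * depth * 100000 = 1.11 * 16 * 100000 = 1776000 kg
Step 2: Total N pool = soil mass * N%/100 = 1776000 * 0.129/100 = 2291.04 kg/ha
Step 3: N mineralized = N pool * rate%/100 = 2291.04 * 3.3/100 = 75.6 kg/ha/yr

75.6


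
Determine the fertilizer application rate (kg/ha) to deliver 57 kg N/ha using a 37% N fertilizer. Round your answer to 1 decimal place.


Step 1: Fertilizer rate = target N / (N content / 100)
Step 2: Rate = 57 / (37 / 100)
Step 3: Rate = 57 / 0.37
Step 4: Rate = 154.1 kg/ha

154.1


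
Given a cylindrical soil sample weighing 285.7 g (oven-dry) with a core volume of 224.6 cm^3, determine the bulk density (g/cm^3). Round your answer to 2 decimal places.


Step 1: Identify the formula: BD = dry mass / volume
Step 2: Substitute values: BD = 285.7 / 224.6
Step 3: BD = 1.27 g/cm^3

1.27


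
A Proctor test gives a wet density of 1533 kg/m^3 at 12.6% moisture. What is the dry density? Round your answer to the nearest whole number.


Step 1: Dry density = wet density / (1 + w/100)
Step 2: Dry density = 1533 / (1 + 12.6/100)
Step 3: Dry density = 1533 / 1.126
Step 4: Dry density = 1361 kg/m^3

1361


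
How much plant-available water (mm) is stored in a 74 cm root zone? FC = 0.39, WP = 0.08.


Step 1: Available water = (FC - WP) * depth * 10
Step 2: AW = (0.39 - 0.08) * 74 * 10
Step 3: AW = 0.31 * 74 * 10
Step 4: AW = 229.4 mm

229.4


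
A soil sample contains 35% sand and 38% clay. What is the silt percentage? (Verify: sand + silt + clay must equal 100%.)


Step 1: sand + silt + clay = 100%
Step 2: silt = 100 - sand - clay
Step 3: silt = 100 - 35 - 38
Step 4: silt = 27%

27


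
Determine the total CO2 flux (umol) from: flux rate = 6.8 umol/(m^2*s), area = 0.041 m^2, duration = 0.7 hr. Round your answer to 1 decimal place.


Step 1: Convert time to seconds: 0.7 hr * 3600 = 2520.0 s
Step 2: Total = flux * area * time_s
Step 3: Total = 6.8 * 0.041 * 2520.0
Step 4: Total = 702.6 umol

702.6


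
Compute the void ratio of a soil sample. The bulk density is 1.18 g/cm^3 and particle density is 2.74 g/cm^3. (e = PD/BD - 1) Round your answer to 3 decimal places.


Step 1: e = PD / BD - 1
Step 2: e = 2.74 / 1.18 - 1
Step 3: e = 2.32203 - 1
Step 4: e = 1.322

1.322


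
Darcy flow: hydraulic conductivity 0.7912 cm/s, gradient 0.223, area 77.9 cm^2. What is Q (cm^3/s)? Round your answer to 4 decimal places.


Step 1: Apply Darcy's law: Q = K * i * A
Step 2: Q = 0.7912 * 0.223 * 77.9
Step 3: Q = 13.7445 cm^3/s

13.7445


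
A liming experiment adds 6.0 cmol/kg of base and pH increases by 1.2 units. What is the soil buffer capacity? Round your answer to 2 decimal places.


Step 1: BC = change in base / change in pH
Step 2: BC = 6.0 / 1.2
Step 3: BC = 5.0 cmol/(kg*pH unit)

5.0


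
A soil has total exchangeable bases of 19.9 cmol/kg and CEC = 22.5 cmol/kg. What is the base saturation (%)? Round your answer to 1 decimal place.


Step 1: BS = 100 * (sum of bases) / CEC
Step 2: BS = 100 * 19.9 / 22.5
Step 3: BS = 88.4%

88.4


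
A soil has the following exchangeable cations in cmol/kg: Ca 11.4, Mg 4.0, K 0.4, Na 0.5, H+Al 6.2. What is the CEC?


Step 1: CEC = Ca + Mg + K + Na + (H+Al)
Step 2: CEC = 11.4 + 4.0 + 0.4 + 0.5 + 6.2
Step 3: CEC = 22.5 cmol/kg

22.5


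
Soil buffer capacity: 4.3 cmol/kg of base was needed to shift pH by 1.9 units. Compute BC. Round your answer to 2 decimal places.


Step 1: BC = change in base / change in pH
Step 2: BC = 4.3 / 1.9
Step 3: BC = 2.26 cmol/(kg*pH unit)

2.26


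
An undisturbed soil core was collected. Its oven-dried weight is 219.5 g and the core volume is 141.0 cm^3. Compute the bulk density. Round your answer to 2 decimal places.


Step 1: Identify the formula: BD = dry mass / volume
Step 2: Substitute values: BD = 219.5 / 141.0
Step 3: BD = 1.56 g/cm^3

1.56


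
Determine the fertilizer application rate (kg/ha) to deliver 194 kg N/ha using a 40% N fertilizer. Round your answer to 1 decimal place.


Step 1: Fertilizer rate = target N / (N content / 100)
Step 2: Rate = 194 / (40 / 100)
Step 3: Rate = 194 / 0.4
Step 4: Rate = 485.0 kg/ha

485.0


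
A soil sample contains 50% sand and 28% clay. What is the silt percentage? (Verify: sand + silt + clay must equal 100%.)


Step 1: sand + silt + clay = 100%
Step 2: silt = 100 - sand - clay
Step 3: silt = 100 - 50 - 28
Step 4: silt = 22%

22


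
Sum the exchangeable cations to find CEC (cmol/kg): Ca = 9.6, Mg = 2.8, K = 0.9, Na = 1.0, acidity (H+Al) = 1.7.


Step 1: CEC = Ca + Mg + K + Na + (H+Al)
Step 2: CEC = 9.6 + 2.8 + 0.9 + 1.0 + 1.7
Step 3: CEC = 16.0 cmol/kg

16.0


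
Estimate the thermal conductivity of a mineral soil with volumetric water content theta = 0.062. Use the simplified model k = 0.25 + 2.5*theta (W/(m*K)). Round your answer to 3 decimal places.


Step 1: k = 0.25 + 2.5 * theta
Step 2: k = 0.25 + 2.5 * 0.062
Step 3: k = 0.25 + 0.155
Step 4: k = 0.405 W/(m*K)

0.405


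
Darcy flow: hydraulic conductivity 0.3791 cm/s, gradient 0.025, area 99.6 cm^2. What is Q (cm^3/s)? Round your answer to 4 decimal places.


Step 1: Apply Darcy's law: Q = K * i * A
Step 2: Q = 0.3791 * 0.025 * 99.6
Step 3: Q = 0.944 cm^3/s

0.944


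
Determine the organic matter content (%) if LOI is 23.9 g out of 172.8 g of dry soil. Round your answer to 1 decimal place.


Step 1: OM% = 100 * LOI / sample mass
Step 2: OM = 100 * 23.9 / 172.8
Step 3: OM = 13.8%

13.8


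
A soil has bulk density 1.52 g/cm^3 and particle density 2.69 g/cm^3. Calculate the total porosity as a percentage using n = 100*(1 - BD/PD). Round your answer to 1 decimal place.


Step 1: Formula: n = 100 * (1 - BD / PD)
Step 2: n = 100 * (1 - 1.52 / 2.69)
Step 3: n = 100 * (1 - 0.56506)
Step 4: n = 43.5%

43.5


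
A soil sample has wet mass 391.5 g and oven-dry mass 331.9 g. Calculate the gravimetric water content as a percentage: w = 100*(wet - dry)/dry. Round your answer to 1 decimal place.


Step 1: Water mass = wet - dry = 391.5 - 331.9 = 59.6 g
Step 2: w = 100 * water mass / dry mass
Step 3: w = 100 * 59.6 / 331.9 = 18.0%

18.0


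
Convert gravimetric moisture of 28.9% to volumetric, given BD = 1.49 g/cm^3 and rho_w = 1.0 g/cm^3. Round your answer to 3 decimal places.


Step 1: theta = (w / 100) * BD / rho_w
Step 2: theta = (28.9 / 100) * 1.49 / 1.0
Step 3: theta = 0.289 * 1.49
Step 4: theta = 0.431

0.431


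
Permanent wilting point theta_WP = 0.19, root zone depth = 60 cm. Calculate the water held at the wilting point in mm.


Step 1: Water (mm) = theta_WP * depth * 10
Step 2: Water = 0.19 * 60 * 10
Step 3: Water = 114.0 mm

114.0


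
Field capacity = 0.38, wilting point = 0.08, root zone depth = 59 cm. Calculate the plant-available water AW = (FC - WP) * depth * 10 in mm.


Step 1: Available water = (FC - WP) * depth * 10
Step 2: AW = (0.38 - 0.08) * 59 * 10
Step 3: AW = 0.3 * 59 * 10
Step 4: AW = 177.0 mm

177.0


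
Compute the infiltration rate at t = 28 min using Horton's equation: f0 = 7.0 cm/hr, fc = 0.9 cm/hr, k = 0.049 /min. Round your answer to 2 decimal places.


Step 1: f = fc + (f0 - fc) * exp(-k * t)
Step 2: exp(-0.049 * 28) = 0.253599
Step 3: f = 0.9 + (7.0 - 0.9) * 0.253599
Step 4: f = 0.9 + 6.1 * 0.253599
Step 5: f = 2.45 cm/hr

2.45


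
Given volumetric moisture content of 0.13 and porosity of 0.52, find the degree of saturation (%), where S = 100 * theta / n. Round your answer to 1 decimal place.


Step 1: S = 100 * theta_v / n
Step 2: S = 100 * 0.13 / 0.52
Step 3: S = 25.0%

25.0


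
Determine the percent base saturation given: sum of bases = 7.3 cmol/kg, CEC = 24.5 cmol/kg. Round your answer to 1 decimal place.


Step 1: BS = 100 * (sum of bases) / CEC
Step 2: BS = 100 * 7.3 / 24.5
Step 3: BS = 29.8%

29.8


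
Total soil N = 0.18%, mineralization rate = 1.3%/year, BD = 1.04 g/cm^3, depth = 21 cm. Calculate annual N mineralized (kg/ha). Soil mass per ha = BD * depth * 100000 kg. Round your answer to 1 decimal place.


Step 1: Soil mass per ha = BD * depth * 100000 = 1.04 * 21 * 100000 = 2184000 kg
Step 2: Total N pool = soil mass * N%/100 = 2184000 * 0.18/100 = 3931.2 kg/ha
Step 3: N mineralized = N pool * rate%/100 = 3931.2 * 1.3/100 = 51.1 kg/ha/yr

51.1


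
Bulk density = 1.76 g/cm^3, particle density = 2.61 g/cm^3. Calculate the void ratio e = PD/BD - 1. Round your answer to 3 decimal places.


Step 1: e = PD / BD - 1
Step 2: e = 2.61 / 1.76 - 1
Step 3: e = 1.48295 - 1
Step 4: e = 0.483

0.483


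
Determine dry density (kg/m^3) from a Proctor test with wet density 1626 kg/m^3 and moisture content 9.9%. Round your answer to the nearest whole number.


Step 1: Dry density = wet density / (1 + w/100)
Step 2: Dry density = 1626 / (1 + 9.9/100)
Step 3: Dry density = 1626 / 1.099
Step 4: Dry density = 1480 kg/m^3

1480


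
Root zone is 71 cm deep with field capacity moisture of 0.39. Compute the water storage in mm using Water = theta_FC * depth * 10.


Step 1: Water (mm) = theta_FC * depth (cm) * 10
Step 2: Water = 0.39 * 71 * 10
Step 3: Water = 276.9 mm

276.9


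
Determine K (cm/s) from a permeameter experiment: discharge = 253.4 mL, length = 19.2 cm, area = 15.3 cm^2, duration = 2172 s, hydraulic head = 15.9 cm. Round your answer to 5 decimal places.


Step 1: K = Q * L / (A * t * h)
Step 2: Numerator = 253.4 * 19.2 = 4865.28
Step 3: Denominator = 15.3 * 2172 * 15.9 = 528382.44
Step 4: K = 4865.28 / 528382.44 = 0.00921 cm/s

0.00921


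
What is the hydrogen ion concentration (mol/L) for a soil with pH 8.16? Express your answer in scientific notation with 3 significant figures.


Step 1: [H+] = 10^(-pH)
Step 2: [H+] = 10^(-8.16)
Step 3: [H+] = 6.92e-09 mol/L

6.92e-09


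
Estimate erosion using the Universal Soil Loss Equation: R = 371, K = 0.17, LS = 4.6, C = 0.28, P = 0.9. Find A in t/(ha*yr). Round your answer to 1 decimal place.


Step 1: A = R * K * LS * C * P
Step 2: R * K = 371 * 0.17 = 63.07
Step 3: (R*K) * LS = 63.07 * 4.6 = 290.122
Step 4: * C * P = 290.122 * 0.28 * 0.9 = 73.1
Step 5: A = 73.1 t/(ha*yr)

73.1


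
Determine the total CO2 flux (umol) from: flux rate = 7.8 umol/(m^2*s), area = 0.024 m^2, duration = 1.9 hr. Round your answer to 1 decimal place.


Step 1: Convert time to seconds: 1.9 hr * 3600 = 6840.0 s
Step 2: Total = flux * area * time_s
Step 3: Total = 7.8 * 0.024 * 6840.0
Step 4: Total = 1280.4 umol

1280.4


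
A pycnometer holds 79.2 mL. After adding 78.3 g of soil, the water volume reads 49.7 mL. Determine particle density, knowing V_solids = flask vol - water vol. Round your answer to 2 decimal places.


Step 1: Volume of solids = flask volume - water volume with soil
Step 2: V_solids = 79.2 - 49.7 = 29.5 mL
Step 3: Particle density = mass / V_solids = 78.3 / 29.5 = 2.65 g/cm^3

2.65


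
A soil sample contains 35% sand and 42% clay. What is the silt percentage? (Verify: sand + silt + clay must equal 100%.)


Step 1: sand + silt + clay = 100%
Step 2: silt = 100 - sand - clay
Step 3: silt = 100 - 35 - 42
Step 4: silt = 23%

23


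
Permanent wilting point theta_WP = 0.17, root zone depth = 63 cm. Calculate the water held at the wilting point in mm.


Step 1: Water (mm) = theta_WP * depth * 10
Step 2: Water = 0.17 * 63 * 10
Step 3: Water = 107.1 mm

107.1


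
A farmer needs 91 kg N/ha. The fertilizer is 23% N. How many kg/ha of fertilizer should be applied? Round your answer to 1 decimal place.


Step 1: Fertilizer rate = target N / (N content / 100)
Step 2: Rate = 91 / (23 / 100)
Step 3: Rate = 91 / 0.23
Step 4: Rate = 395.7 kg/ha

395.7


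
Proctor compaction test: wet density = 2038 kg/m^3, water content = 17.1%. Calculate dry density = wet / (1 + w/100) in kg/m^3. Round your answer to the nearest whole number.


Step 1: Dry density = wet density / (1 + w/100)
Step 2: Dry density = 2038 / (1 + 17.1/100)
Step 3: Dry density = 2038 / 1.171
Step 4: Dry density = 1740 kg/m^3

1740


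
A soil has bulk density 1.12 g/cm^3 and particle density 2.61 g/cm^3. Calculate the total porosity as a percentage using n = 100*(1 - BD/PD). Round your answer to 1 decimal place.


Step 1: Formula: n = 100 * (1 - BD / PD)
Step 2: n = 100 * (1 - 1.12 / 2.61)
Step 3: n = 100 * (1 - 0.42912)
Step 4: n = 57.1%

57.1


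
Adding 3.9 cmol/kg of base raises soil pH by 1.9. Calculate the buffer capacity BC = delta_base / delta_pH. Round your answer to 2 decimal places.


Step 1: BC = change in base / change in pH
Step 2: BC = 3.9 / 1.9
Step 3: BC = 2.05 cmol/(kg*pH unit)

2.05


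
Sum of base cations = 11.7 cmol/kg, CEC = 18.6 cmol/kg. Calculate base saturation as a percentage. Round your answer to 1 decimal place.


Step 1: BS = 100 * (sum of bases) / CEC
Step 2: BS = 100 * 11.7 / 18.6
Step 3: BS = 62.9%

62.9


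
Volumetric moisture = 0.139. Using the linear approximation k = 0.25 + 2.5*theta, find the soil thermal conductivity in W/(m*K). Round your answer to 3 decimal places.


Step 1: k = 0.25 + 2.5 * theta
Step 2: k = 0.25 + 2.5 * 0.139
Step 3: k = 0.25 + 0.348
Step 4: k = 0.598 W/(m*K)

0.598


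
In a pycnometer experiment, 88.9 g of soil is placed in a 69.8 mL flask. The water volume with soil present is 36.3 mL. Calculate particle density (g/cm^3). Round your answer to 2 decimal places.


Step 1: Volume of solids = flask volume - water volume with soil
Step 2: V_solids = 69.8 - 36.3 = 33.5 mL
Step 3: Particle density = mass / V_solids = 88.9 / 33.5 = 2.65 g/cm^3

2.65


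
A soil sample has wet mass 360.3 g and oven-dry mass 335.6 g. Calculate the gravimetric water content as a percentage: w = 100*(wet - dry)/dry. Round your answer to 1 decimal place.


Step 1: Water mass = wet - dry = 360.3 - 335.6 = 24.7 g
Step 2: w = 100 * water mass / dry mass
Step 3: w = 100 * 24.7 / 335.6 = 7.4%

7.4


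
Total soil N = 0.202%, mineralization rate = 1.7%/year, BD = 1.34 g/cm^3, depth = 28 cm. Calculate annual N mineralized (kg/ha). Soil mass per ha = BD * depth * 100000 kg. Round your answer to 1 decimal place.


Step 1: Soil mass per ha = BD * depth * 100000 = 1.34 * 28 * 100000 = 3752000 kg
Step 2: Total N pool = soil mass * N%/100 = 3752000 * 0.202/100 = 7579.04 kg/ha
Step 3: N mineralized = N pool * rate%/100 = 7579.04 * 1.7/100 = 128.8 kg/ha/yr

128.8


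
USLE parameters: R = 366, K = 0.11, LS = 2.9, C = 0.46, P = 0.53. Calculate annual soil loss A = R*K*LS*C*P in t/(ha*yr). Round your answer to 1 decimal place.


Step 1: A = R * K * LS * C * P
Step 2: R * K = 366 * 0.11 = 40.26
Step 3: (R*K) * LS = 40.26 * 2.9 = 116.754
Step 4: * C * P = 116.754 * 0.46 * 0.53 = 28.5
Step 5: A = 28.5 t/(ha*yr)

28.5


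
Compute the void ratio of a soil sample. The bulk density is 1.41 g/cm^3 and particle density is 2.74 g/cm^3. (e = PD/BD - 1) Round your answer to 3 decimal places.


Step 1: e = PD / BD - 1
Step 2: e = 2.74 / 1.41 - 1
Step 3: e = 1.94326 - 1
Step 4: e = 0.943

0.943


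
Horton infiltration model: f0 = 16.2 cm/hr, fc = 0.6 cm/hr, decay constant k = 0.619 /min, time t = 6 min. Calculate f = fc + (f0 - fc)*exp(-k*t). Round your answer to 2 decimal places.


Step 1: f = fc + (f0 - fc) * exp(-k * t)
Step 2: exp(-0.619 * 6) = 0.02438
Step 3: f = 0.6 + (16.2 - 0.6) * 0.02438
Step 4: f = 0.6 + 15.6 * 0.02438
Step 5: f = 0.98 cm/hr

0.98


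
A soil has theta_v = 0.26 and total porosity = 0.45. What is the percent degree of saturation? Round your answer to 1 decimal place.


Step 1: S = 100 * theta_v / n
Step 2: S = 100 * 0.26 / 0.45
Step 3: S = 57.8%

57.8


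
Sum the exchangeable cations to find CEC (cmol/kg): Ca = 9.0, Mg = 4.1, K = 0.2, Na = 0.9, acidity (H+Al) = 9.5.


Step 1: CEC = Ca + Mg + K + Na + (H+Al)
Step 2: CEC = 9.0 + 4.1 + 0.2 + 0.9 + 9.5
Step 3: CEC = 23.7 cmol/kg

23.7


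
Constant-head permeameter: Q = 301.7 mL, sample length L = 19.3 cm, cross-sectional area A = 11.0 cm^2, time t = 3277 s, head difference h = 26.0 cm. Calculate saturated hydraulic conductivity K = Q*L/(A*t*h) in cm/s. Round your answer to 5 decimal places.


Step 1: K = Q * L / (A * t * h)
Step 2: Numerator = 301.7 * 19.3 = 5822.81
Step 3: Denominator = 11.0 * 3277 * 26.0 = 937222.0
Step 4: K = 5822.81 / 937222.0 = 0.00621 cm/s

0.00621


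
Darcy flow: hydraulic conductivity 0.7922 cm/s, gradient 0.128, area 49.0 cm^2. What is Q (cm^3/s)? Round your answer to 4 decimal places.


Step 1: Apply Darcy's law: Q = K * i * A
Step 2: Q = 0.7922 * 0.128 * 49.0
Step 3: Q = 4.9687 cm^3/s

4.9687
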